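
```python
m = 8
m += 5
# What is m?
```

Trace:
`m = 8` → m = 8
`m += 5` → m = 13
So m = 13

Answer: 13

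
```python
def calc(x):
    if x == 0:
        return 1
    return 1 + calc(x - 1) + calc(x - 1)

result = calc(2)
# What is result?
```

calc(x) = 1 + 2·calc(x-1), calc(0)=1. Closed form: (1+1)·2^2 - 1 = 7.

Answer: 7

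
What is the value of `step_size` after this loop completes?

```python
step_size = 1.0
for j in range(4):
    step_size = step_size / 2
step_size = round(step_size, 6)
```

Halving LR 4 times: 1 / 2^4
`step_size` takes the values: 1.0 → 0.5 → 0.25 → 0.125 → 0.0625

Answer: 0.0625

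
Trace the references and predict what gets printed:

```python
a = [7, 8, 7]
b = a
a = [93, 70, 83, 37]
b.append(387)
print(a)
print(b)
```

Key concept: rebinding vs mutation: a is rebound to a new list, b still points at the original.
Step by step:
`a = [7, 8, 7]` → a = [7, 8, 7]
`b = a` → b = [7, 8, 7] (same object as a)
`a = [93, 70, 83, 37]` → a = [93, 70, 83, 37]
`b.append(387)` → b = [7, 8, 7, 387]
`print(a)` → prints [93, 70, 83, 37]
`print(b)` → prints [7, 8, 7, 387]

Answer:
[93, 70, 83, 37]
[7, 8, 7, 387]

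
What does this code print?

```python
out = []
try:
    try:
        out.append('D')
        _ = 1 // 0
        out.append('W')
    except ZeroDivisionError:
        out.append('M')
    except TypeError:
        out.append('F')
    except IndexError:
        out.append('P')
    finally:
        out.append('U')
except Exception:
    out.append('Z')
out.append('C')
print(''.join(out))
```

Execution trace: 'D' (inner try body) → 'M' (inner except ZeroDivisionError) → 'U' (inner finally) → 'C' (after the try/except). Output: DMUC

Answer: DMUC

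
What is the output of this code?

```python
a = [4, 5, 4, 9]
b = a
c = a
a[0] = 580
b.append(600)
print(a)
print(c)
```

Key concept: multiple aliases.
Step by step:
`a = [4, 5, 4, 9]` → a = [4, 5, 4, 9]
`b = a` → b = [4, 5, 4, 9] (same object as a)
`c = a` → c = [4, 5, 4, 9] (same object as a, b)
`a[0] = 580` → a = [580, 5, 4, 9] (same object as b, c); b = [580, 5, 4, 9] (same object as a, c); c = [580, 5, 4, 9] (same object as a, b)
`b.append(600)` → a = [580, 5, 4, 9, 600] (same object as b, c); b = [580, 5, 4, 9, 600] (same object as a, c); c = [580, 5, 4, 9, 600] (same object as a, b)
`print(a)` → prints [580, 5, 4, 9, 600]
`print(c)` → prints [580, 5, 4, 9, 600]

Answer:
[580, 5, 4, 9, 600]
[580, 5, 4, 9, 600]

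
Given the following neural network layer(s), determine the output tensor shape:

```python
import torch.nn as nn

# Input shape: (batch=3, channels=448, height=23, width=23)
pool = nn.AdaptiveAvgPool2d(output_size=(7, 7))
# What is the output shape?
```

Input: (3, 448, 23, 23) -> Output: (3, 448, 7, 7)

Answer: (3, 448, 7, 7)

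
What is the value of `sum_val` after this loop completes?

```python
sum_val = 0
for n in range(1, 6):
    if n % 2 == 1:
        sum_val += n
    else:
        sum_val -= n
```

Add odd, subtract even
`sum_val` takes the values: 0 → 1 → -1 → 2 → -2 → 3

Answer: 3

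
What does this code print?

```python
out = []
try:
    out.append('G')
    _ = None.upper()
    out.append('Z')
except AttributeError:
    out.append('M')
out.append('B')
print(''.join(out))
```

Execution trace: 'G' (try body) → 'M' (except AttributeError) → 'B' (after the try/except). Output: GMB

Answer: GMB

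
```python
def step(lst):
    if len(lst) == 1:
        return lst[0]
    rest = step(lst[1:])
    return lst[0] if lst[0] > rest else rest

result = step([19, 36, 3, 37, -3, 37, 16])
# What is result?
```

Recursive max over [19, 36, 3, 37, -3, 37, 16] = 37

Answer: 37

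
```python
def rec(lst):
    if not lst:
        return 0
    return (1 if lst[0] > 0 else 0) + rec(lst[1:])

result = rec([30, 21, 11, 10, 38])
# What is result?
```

Count of positive elements in [30, 21, 11, 10, 38] = 5

Answer: 5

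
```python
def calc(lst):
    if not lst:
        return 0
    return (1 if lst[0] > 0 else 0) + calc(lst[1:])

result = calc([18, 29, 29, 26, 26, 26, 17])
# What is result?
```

Count of positive elements in [18, 29, 29, 26, 26, 26, 17] = 7

Answer: 7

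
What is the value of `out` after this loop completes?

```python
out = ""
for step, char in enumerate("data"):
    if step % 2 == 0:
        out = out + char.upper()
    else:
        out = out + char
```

Uppercase even positions in 'data'
`out` takes the values: "" → "D" → "Da" → "DaT" → "DaTa"

Answer: "DaTa"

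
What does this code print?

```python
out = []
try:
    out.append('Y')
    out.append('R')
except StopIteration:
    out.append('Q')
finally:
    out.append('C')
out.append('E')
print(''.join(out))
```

Execution trace: 'Y' (try body) → 'R' (try body, no exception) → 'C' (finally) → 'E' (after the try/except). Output: YRCE

Answer: YRCE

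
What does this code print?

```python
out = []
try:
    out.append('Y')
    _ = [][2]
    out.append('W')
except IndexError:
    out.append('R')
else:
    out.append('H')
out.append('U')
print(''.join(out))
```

Execution trace: 'Y' (try body) → 'R' (except IndexError) → 'U' (after the try/except). Output: YRU

Answer: YRU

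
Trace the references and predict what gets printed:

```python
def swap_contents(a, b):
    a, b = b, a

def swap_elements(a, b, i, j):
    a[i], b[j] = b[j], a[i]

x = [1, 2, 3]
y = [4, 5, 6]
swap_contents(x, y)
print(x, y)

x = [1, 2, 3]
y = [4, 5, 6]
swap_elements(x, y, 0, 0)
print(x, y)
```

Key concept: parameter rebinding vs mutation.
Step by step:
`x = [1, 2, 3]` → x = [1, 2, 3]
`y = [4, 5, 6]` → y = [4, 5, 6]
`swap_contents(x, y)` → no visible change to tracked variables
`print(x, y)` → prints [1, 2, 3] [4, 5, 6]
`x = [1, 2, 3]` → x = [1, 2, 3]
`y = [4, 5, 6]` → y = [4, 5, 6]
`swap_elements(x, y, 0, 0)` → x = [4, 2, 3]; y = [1, 5, 6]
`print(x, y)` → prints [4, 2, 3] [1, 5, 6]

Answer:
[1, 2, 3] [4, 5, 6]
[4, 2, 3] [1, 5, 6]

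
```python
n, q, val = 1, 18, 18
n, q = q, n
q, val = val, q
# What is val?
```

Trace:
`n, q, val = 1, 18, 18` → n = 1; q = 18; val = 18
`n, q = q, n` → n = 18; q = 1
`q, val = val, q` → q = 18; val = 1
So val = 1

Answer: 1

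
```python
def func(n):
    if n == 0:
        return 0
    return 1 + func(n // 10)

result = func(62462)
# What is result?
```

Count of digits of 62462: 5

Answer: 5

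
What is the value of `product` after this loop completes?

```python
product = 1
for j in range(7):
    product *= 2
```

2^7 = 128
`product` takes the values: 1 → 2 → 4 → 8 → 16 → 32 → 64 → 128

Answer: 128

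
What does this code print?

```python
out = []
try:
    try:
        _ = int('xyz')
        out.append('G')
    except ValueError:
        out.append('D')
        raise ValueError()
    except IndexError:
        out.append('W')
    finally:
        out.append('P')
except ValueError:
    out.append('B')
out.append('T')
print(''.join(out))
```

Execution trace: 'D' (except ValueError) → 'P' (finally) → 'B' (outer except ValueError) → 'T' (after the try/except). Output: DPBT

Answer: DPBT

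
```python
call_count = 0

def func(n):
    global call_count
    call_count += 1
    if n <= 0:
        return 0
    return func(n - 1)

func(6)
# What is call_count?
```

Linear recursion stepping by 1: 7 calls from n=6 down to ≤0.

Answer: 7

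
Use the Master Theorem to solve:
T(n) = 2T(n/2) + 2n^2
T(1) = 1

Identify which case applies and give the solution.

a=2, b=2, f(n)=2n^2. log_2(2) = 1. Since c=2 > 1 and the regularity condition holds (2(n/2)^2 = (2/2^2)n^2 with 2/2^2 < 1), Case 3 applies: T(n) = Θ(f(n)) = O(n^2).

Answer: O(n^2) - Case 3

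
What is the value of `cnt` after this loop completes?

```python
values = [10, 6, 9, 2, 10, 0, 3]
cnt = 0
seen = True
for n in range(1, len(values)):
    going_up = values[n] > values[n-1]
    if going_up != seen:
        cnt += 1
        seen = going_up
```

Count direction changes in [10, 6, 9, 2, 10, 0, 3]
`cnt` takes the values: 0 → 1 → 2 → 3 → 4 → 5 → 6

Answer: 6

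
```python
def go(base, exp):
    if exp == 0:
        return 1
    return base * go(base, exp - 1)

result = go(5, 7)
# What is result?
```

go(5, 7) = 5 * 5 * 5 * 5 * 5 * 5 * 5 = 78125

Answer: 78125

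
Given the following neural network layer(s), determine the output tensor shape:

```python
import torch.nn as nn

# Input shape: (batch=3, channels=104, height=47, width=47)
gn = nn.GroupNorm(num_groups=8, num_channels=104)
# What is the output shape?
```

Input: (3, 104, 47, 47) -> Output: (3, 104, 47, 47)

Answer: (3, 104, 47, 47)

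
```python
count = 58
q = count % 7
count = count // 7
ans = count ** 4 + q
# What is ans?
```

Trace:
`count = 58` → count = 58
`q = count % 7` → q = 2
`count = count // 7` → count = 8
`ans = count ** 4 + q` → ans = 4098
So ans = 4098

Answer: 4098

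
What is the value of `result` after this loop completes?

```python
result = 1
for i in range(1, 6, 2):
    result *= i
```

Product of 1, 3, 5, ... up to 5
`result` takes the values: 1 → 3 → 15

Answer: 15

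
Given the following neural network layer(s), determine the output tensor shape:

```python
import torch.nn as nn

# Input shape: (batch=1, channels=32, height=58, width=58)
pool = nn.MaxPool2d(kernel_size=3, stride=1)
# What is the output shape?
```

Input: (1, 32, 58, 58) -> Output: (1, 32, 56, 56)

Answer: (1, 32, 56, 56)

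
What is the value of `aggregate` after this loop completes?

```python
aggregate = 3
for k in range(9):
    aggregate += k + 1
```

Start at 3, add 1 to 9 = 48
`aggregate` takes the values: 3 → 4 → 6 → 9 → 13 → 18 → 24 → 31 → 39 → 48

Answer: 48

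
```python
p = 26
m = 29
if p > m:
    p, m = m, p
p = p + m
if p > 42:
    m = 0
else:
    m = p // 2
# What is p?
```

Trace:
`p = 26` → p = 26
`m = 29` → m = 29
`if p > m: ...` → p > m is False → no variable changes
`p = p + m` → p = 55
`if p > 42: ...` → p > 42 is True → m = 0
So p = 55

Answer: 55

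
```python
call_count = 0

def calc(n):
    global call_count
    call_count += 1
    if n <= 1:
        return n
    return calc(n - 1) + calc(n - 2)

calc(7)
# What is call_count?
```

Calls(n) = 1 + Calls(n-1) + Calls(n-2); Calls(0)=Calls(1)=1. For n=7 this gives 41.

Answer: 41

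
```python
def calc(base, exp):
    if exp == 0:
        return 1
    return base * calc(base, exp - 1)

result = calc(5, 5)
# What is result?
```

calc(5, 5) = 5 * 5 * 5 * 5 * 5 = 3125

Answer: 3125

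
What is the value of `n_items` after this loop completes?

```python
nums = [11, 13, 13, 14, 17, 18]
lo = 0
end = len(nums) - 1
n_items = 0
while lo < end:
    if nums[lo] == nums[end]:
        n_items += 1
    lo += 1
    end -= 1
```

Count matching pairs from ends
`n_items` takes the values: 0

Answer: 0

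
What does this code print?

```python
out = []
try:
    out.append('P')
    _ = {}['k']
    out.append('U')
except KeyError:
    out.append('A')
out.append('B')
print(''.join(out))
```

Execution trace: 'P' (try body) → 'A' (except KeyError) → 'B' (after the try/except). Output: PAB

Answer: PAB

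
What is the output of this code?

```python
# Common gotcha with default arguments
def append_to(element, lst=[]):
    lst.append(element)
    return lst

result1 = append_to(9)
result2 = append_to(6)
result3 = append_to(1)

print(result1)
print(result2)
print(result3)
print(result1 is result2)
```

Key concept: mutable default argument gotcha.
Step by step:
`result1 = append_to(9)` → result1 = [9]
`result2 = append_to(6)` → result1 = [9, 6] (same object as result2); result2 = [9, 6] (same object as result1)
`result3 = append_to(1)` → result1 = [9, 6, 1] (same object as result2, result3); result2 = [9, 6, 1] (same object as result1, result3); result3 = [9, 6, 1] (same object as result1, result2)
`print(result1)` → prints [9, 6, 1]
`print(result2)` → prints [9, 6, 1]
`print(result3)` → prints [9, 6, 1]
`print(result1 is result2)` → prints True

Answer:
[9, 6, 1]
[9, 6, 1]
[9, 6, 1]
True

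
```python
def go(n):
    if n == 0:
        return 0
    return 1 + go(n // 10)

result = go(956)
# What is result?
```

Count of digits of 956: 3

Answer: 3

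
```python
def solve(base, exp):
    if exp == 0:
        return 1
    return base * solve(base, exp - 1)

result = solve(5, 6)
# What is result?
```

solve(5, 6) = 5 * 5 * 5 * 5 * 5 * 5 = 15625

Answer: 15625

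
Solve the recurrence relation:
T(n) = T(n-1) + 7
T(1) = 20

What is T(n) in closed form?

Unrolling: T(n) = T(1) + 7·(n-1) = 20 + 7(n-1) = 7n + 13.

Answer: T(n) = 7n + 13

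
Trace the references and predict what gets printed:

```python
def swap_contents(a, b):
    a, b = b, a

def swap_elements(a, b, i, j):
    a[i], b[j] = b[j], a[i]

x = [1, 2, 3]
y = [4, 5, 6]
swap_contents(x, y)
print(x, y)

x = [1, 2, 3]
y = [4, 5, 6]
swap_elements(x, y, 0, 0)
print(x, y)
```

Key concept: parameter rebinding vs mutation.
Step by step:
`x = [1, 2, 3]` → x = [1, 2, 3]
`y = [4, 5, 6]` → y = [4, 5, 6]
`swap_contents(x, y)` → no visible change to tracked variables
`print(x, y)` → prints [1, 2, 3] [4, 5, 6]
`x = [1, 2, 3]` → x = [1, 2, 3]
`y = [4, 5, 6]` → y = [4, 5, 6]
`swap_elements(x, y, 0, 0)` → x = [4, 2, 3]; y = [1, 5, 6]
`print(x, y)` → prints [4, 2, 3] [1, 5, 6]

Answer:
[1, 2, 3] [4, 5, 6]
[4, 2, 3] [1, 5, 6]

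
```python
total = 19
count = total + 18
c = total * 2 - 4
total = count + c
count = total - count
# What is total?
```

Trace:
`total = 19` → total = 19
`count = total + 18` → count = 37
`c = total * 2 - 4` → c = 34
`total = count + c` → total = 71
`count = total - count` → count = 34
So total = 71

Answer: 71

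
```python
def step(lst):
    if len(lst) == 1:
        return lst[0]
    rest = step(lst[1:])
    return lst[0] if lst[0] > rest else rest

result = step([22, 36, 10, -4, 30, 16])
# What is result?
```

Recursive max over [22, 36, 10, -4, 30, 16] = 36

Answer: 36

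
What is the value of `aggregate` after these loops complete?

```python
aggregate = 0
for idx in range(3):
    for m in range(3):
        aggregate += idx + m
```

Sum of all idx+m for idx,m in 3x3
`aggregate` takes the values: 0 → 1 → 3 → 4 → 6 → 9 → 11 → 14 → 18

Answer: 18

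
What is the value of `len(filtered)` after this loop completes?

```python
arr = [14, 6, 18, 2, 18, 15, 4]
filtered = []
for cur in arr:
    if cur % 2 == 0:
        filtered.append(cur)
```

Count even numbers in [14, 6, 18, 2, 18, 15, 4]
`filtered` takes the values: [] → [14] → [14, 6] → [14, 6, 18] → [14, 6, 18, 2] → [14, 6, 18, 2, 18] → [14, 6, 18, 2, 18, 4]
So `len(filtered)` = 6

Answer: 6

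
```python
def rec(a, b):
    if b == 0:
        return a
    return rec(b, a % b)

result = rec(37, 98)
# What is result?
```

rec(37, 98) -> rec(98, 37) -> rec(37, 24) -> rec(24, 13) -> rec(13, 11) -> rec(11, 2) -> rec(2, 1) -> rec(1, 0) -> 1

Answer: 1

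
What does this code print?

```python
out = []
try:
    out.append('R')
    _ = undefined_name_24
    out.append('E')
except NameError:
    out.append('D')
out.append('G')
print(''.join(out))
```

Execution trace: 'R' (try body) → 'D' (except NameError) → 'G' (after the try/except). Output: RDG

Answer: RDG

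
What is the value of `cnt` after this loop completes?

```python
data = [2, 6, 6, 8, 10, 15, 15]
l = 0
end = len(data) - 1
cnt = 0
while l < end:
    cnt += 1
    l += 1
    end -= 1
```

Iterations until pointers meet (list length 7)
`cnt` takes the values: 0 → 1 → 2 → 3

Answer: 3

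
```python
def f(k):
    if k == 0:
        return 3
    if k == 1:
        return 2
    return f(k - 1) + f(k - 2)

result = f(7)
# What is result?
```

Build up from base cases: f(0)=3, f(1)=2, f(2)=5, f(3)=7, f(4)=12, f(5)=19, f(6)=31, ..., f(7)=50

Answer: 50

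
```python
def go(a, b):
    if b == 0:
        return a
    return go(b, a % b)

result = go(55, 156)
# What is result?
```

go(55, 156) -> go(156, 55) -> go(55, 46) -> go(46, 9) -> go(9, 1) -> go(1, 0) -> 1

Answer: 1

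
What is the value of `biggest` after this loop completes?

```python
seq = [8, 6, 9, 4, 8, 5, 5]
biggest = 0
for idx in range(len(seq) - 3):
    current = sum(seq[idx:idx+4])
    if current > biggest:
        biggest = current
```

Max sum of 4-element window in [8, 6, 9, 4, 8, 5, 5]
`biggest` takes the values: 0 → 27

Answer: 27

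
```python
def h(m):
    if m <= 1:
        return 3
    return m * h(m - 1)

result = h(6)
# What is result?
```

h(6) = 6 * 5 * 4 * 3 * 2 * 3 = 2160

Answer: 2160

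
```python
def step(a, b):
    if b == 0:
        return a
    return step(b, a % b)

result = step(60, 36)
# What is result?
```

step(60, 36) -> step(36, 24) -> step(24, 12) -> step(12, 0) -> 12

Answer: 12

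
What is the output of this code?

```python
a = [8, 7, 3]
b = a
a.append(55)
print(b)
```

Key concept: basic list aliasing.
Step by step:
`a = [8, 7, 3]` → a = [8, 7, 3]
`b = a` → b = [8, 7, 3] (same object as a)
`a.append(55)` → a = [8, 7, 3, 55] (same object as b); b = [8, 7, 3, 55] (same object as a)
`print(b)` → prints [8, 7, 3, 55]

Answer: [8, 7, 3, 55]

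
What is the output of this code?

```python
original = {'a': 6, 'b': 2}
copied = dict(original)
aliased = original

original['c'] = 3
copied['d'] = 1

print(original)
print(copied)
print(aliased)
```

Key concept: dict() creates copy, assignment creates alias.
Step by step:
`original = {'a': 6, 'b': 2}` → original = {'a': 6, 'b': 2}
`copied = dict(original)` → copied = {'a': 6, 'b': 2}
`aliased = original` → aliased = {'a': 6, 'b': 2} (same object as original)
`original['c'] = 3` → original = {'a': 6, 'b': 2, 'c': 3} (same object as aliased); aliased = {'a': 6, 'b': 2, 'c': 3} (same object as original)
`copied['d'] = 1` → copied = {'a': 6, 'b': 2, 'd': 1}
`print(original)` → prints {'a': 6, 'b': 2, 'c': 3}
`print(copied)` → prints {'a': 6, 'b': 2, 'd': 1}
`print(aliased)` → prints {'a': 6, 'b': 2, 'c': 3}

Answer:
{'a': 6, 'b': 2, 'c': 3}
{'a': 6, 'b': 2, 'd': 1}
{'a': 6, 'b': 2, 'c': 3}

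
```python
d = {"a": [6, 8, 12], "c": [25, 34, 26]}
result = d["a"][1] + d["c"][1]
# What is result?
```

Trace:
`d = {"a": [6, 8, 12], "c": [25, 34, 26]}` → d = {'a': [6, 8, 12], 'c': [25, 34, 26]}
`result = d["a"][1] + d["c"][1]` → result = 42
So result = 42

Answer: 42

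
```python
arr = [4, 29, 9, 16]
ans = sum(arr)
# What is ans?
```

Trace:
`arr = [4, 29, 9, 16]` → arr = [4, 29, 9, 16]
`ans = sum(arr)` → ans = 58
So ans = 58

Answer: 58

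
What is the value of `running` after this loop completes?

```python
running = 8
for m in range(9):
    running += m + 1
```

Start at 8, add 1 to 9 = 53
`running` takes the values: 8 → 9 → 11 → 14 → 18 → 23 → 29 → 36 → 44 → 53

Answer: 53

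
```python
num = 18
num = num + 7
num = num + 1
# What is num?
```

Trace:
`num = 18` → num = 18
`num = num + 7` → num = 25
`num = num + 1` → num = 26
So num = 26

Answer: 26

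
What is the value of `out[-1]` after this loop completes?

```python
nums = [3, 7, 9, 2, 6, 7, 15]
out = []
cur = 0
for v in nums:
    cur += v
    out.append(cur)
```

Cumulative sum ends at 49
`out` takes the values: [] → [3] → [3, 10] → [3, 10, 19] → [3, 10, 19, 21] → [3, 10, 19, 21, 27] → [3, 10, 19, 21, 27, 34] → [3, 10, 19, 21, 27, 34, 49]
So `out[-1]` = 49

Answer: 49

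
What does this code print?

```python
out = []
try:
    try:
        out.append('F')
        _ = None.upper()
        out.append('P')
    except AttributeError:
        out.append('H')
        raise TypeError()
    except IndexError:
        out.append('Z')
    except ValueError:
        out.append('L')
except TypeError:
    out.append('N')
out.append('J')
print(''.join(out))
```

Execution trace: 'F' (inner try body) → 'H' (inner except AttributeError) → 'N' (outer except TypeError) → 'J' (after the try/except). Output: FHNJ

Answer: FHNJ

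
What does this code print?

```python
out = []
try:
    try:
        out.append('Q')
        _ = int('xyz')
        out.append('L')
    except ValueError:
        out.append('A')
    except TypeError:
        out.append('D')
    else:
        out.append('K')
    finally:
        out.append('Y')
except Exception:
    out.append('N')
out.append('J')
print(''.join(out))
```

Execution trace: 'Q' (inner try body) → 'A' (inner except ValueError) → 'Y' (inner finally) → 'J' (after the try/except). Output: QAYJ

Answer: QAYJ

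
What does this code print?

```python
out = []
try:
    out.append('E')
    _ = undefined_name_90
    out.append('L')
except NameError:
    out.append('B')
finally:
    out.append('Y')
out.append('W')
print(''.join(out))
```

Execution trace: 'E' (try body) → 'B' (except NameError) → 'Y' (finally) → 'W' (after the try/except). Output: EBYW

Answer: EBYW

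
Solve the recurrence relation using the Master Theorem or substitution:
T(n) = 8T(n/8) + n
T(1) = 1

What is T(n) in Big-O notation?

By Master Theorem: a=8, b=8, f(n)=n. Since log_8(8) = 1 and f(n) = Θ(n^1), Case 2 applies. T(n) = O(n log n).

Answer: O(n log n)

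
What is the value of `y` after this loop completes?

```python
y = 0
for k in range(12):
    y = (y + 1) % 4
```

Increment mod 4, 12 times = 0
`y` takes the values: 0 → 1 → 2 → 3 → 0 → 1 → 2 → 3 → 0 → 1 → 2 → 3 → 0

Answer: 0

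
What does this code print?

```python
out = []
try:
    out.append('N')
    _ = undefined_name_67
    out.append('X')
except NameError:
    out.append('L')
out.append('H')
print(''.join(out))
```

Execution trace: 'N' (try body) → 'L' (except NameError) → 'H' (after the try/except). Output: NLH

Answer: NLH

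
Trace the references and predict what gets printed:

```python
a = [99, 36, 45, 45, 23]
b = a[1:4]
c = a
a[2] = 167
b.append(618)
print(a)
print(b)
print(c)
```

Key concept: slice vs alias.
Step by step:
`a = [99, 36, 45, 45, 23]` → a = [99, 36, 45, 45, 23]
`b = a[1:4]` → b = [36, 45, 45]
`c = a` → c = [99, 36, 45, 45, 23] (same object as a)
`a[2] = 167` → a = [99, 36, 167, 45, 23] (same object as c); c = [99, 36, 167, 45, 23] (same object as a)
`b.append(618)` → b = [36, 45, 45, 618]
`print(a)` → prints [99, 36, 167, 45, 23]
`print(b)` → prints [36, 45, 45, 618]
`print(c)` → prints [99, 36, 167, 45, 23]

Answer:
[99, 36, 167, 45, 23]
[36, 45, 45, 618]
[99, 36, 167, 45, 23]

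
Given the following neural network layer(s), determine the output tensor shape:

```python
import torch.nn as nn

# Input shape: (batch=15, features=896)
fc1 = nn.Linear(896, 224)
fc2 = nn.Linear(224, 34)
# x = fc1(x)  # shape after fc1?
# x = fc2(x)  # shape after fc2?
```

Input: (15, 896) -> after fc1: (15, 224) -> Output: (15, 34)

Answer: (15, 34)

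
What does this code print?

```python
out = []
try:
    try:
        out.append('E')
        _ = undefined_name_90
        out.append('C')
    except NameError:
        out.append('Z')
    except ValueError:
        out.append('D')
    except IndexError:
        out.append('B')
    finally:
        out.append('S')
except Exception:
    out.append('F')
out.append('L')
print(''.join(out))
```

Execution trace: 'E' (inner try body) → 'Z' (inner except NameError) → 'S' (inner finally) → 'L' (after the try/except). Output: EZSL

Answer: EZSL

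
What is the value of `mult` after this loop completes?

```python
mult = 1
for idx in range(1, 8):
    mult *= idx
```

7! = 5040
`mult` takes the values: 1 → 2 → 6 → 24 → 120 → 720 → 5040

Answer: 5040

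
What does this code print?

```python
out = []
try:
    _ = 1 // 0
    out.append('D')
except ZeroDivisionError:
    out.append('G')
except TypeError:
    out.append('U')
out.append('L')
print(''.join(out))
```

Execution trace: 'G' (except ZeroDivisionError) → 'L' (after the try/except). Output: GL

Answer: GL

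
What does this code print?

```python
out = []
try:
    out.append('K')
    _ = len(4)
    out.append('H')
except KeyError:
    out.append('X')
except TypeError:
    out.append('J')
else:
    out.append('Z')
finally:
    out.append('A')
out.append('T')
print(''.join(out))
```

Execution trace: 'K' (try body) → 'J' (except TypeError) → 'A' (finally) → 'T' (after the try/except). Output: KJAT

Answer: KJAT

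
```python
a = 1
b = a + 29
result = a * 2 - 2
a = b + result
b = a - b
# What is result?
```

Trace:
`a = 1` → a = 1
`b = a + 29` → b = 30
`result = a * 2 - 2` → result = 0
`a = b + result` → a = 30
`b = a - b` → b = 0
So result = 0

Answer: 0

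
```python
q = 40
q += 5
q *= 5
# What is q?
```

Trace:
`q = 40` → q = 40
`q += 5` → q = 45
`q *= 5` → q = 225
So q = 225

Answer: 225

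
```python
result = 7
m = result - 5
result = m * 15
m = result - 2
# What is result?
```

Trace:
`result = 7` → result = 7
`m = result - 5` → m = 2
`result = m * 15` → result = 30
`m = result - 2` → m = 28
So result = 30

Answer: 30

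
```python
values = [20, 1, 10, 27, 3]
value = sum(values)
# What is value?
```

Trace:
`values = [20, 1, 10, 27, 3]` → values = [20, 1, 10, 27, 3]
`value = sum(values)` → value = 61
So value = 61

Answer: 61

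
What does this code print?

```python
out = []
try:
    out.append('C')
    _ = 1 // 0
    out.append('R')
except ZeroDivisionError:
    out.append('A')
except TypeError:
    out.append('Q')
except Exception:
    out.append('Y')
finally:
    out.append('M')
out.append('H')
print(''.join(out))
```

Execution trace: 'C' (try body) → 'A' (except ZeroDivisionError) → 'M' (finally) → 'H' (after the try/except). Output: CAMH

Answer: CAMH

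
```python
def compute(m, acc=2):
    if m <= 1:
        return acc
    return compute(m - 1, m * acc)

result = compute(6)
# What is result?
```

Accumulator trace (n, acc): (6, 2) -> (5, 12) -> (4, 60) -> (3, 240) -> (2, 720) -> (1, 1440) -> return 1440

Answer: 1440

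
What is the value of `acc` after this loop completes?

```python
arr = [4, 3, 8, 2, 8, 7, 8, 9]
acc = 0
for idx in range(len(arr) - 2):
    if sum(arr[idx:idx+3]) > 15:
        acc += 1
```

Count windows with sum > 15
`acc` takes the values: 0 → 1 → 2 → 3 → 4

Answer: 4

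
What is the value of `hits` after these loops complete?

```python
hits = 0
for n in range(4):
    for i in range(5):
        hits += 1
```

4 * 5 = 20
`hits` takes the values: 0 → 1 → 2 → 3 → 4 → 5 → 6 → 7 → 8 → 9 → 10 → 11 → 12 → 13 → 14 → 15 → 16 → 17 → 18 → 19 → 20

Answer: 20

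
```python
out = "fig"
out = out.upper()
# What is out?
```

Trace:
`out = "fig"` → out = 'fig'
`out = out.upper()` → out = 'FIG'
So out = 'FIG'

Answer: 'FIG'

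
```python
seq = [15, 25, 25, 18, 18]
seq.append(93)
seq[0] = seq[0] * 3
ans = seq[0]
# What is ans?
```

Trace:
`seq = [15, 25, 25, 18, 18]` → seq = [15, 25, 25, 18, 18]
`seq.append(93)` → seq = [15, 25, 25, 18, 18, 93]
`seq[0] = seq[0] * 3` → seq = [45, 25, 25, 18, 18, 93]
`ans = seq[0]` → ans = 45
So ans = 45

Answer: 45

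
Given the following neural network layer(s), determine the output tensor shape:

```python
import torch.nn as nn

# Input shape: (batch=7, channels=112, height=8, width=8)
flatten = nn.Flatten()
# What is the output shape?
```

Input: (7, 112, 8, 8) -> Output: (7, 7168)

Answer: (7, 7168)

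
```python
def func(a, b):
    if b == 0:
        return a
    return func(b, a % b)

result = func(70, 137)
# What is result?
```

func(70, 137) -> func(137, 70) -> func(70, 67) -> func(67, 3) -> func(3, 1) -> func(1, 0) -> 1

Answer: 1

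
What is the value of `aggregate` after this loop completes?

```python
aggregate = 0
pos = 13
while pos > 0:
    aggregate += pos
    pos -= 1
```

Sum 13 down to 1
`aggregate` takes the values: 0 → 13 → 25 → 36 → 46 → 55 → 63 → 70 → 76 → 81 → 85 → 88 → 90 → 91

Answer: 91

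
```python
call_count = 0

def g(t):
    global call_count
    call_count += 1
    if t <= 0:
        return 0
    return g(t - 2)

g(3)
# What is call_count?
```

Linear recursion stepping by 2: 3 calls from t=3 down to ≤0.

Answer: 3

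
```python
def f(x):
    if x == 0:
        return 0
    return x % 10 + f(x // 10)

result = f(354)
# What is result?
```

Sum of digits of 354: 4 + 5 + 3 = 12

Answer: 12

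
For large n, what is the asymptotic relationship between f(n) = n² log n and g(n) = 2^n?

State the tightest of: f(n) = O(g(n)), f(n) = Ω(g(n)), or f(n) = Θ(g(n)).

n² log n vs 2^n: f(n) = O(g(n)) but not Ω(g(n)) — 2^n grows strictly faster than n² log n.

Answer: f(n) = O(g(n)) but not Ω(g(n)) — 2^n grows strictly faster than n² log n.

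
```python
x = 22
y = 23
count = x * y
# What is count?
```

Trace:
`x = 22` → x = 22
`y = 23` → y = 23
`count = x * y` → count = 506
So count = 506

Answer: 506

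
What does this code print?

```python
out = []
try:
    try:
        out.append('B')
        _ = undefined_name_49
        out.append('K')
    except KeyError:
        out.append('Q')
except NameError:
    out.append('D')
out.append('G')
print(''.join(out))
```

Execution trace: 'B' (inner try body) → 'D' (outer except NameError) → 'G' (after the try/except). Output: BDG

Answer: BDG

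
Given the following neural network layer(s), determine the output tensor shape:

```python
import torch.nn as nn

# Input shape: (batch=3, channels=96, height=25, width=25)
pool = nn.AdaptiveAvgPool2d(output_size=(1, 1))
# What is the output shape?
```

Input: (3, 96, 25, 25) -> Output: (3, 96, 1, 1)

Answer: (3, 96, 1, 1)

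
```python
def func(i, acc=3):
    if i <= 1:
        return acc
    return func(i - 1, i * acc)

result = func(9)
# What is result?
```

Accumulator trace (n, acc): (9, 3) -> (8, 27) -> (7, 216) -> (6, 1512) -> (5, 9072) -> (4, 45360) -> (3, 181440) -> (2, 544320) -> (1, 1088640) -> return 1088640

Answer: 1088640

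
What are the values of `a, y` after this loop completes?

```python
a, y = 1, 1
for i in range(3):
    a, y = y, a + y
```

Fibonacci: after 3 iterations
`a, y` takes the values: (1, 1) → (1, 2) → (2, 3) → (3, 5)

Answer: 3, 5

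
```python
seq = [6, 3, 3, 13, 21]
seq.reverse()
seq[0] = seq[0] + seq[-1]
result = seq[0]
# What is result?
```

Trace:
`seq = [6, 3, 3, 13, 21]` → seq = [6, 3, 3, 13, 21]
`seq.reverse()` → seq = [21, 13, 3, 3, 6]
`seq[0] = seq[0] + seq[-1]` → seq = [27, 13, 3, 3, 6]
`result = seq[0]` → result = 27
So result = 27

Answer: 27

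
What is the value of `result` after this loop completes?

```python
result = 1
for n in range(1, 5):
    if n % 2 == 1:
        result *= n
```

Product of odd numbers 1 to 4
`result` takes the values: 1 → 3

Answer: 3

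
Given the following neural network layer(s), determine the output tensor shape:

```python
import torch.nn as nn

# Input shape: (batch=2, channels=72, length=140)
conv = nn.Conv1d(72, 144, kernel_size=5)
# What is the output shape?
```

Input: (2, 72, 140) -> Output: (2, 144, 136)

Answer: (2, 144, 136)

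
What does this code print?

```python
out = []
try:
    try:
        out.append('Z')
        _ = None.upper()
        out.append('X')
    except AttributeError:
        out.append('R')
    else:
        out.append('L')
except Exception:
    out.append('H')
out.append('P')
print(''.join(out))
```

Execution trace: 'Z' (inner try body) → 'R' (inner except AttributeError) → 'P' (after the try/except). Output: ZRP

Answer: ZRP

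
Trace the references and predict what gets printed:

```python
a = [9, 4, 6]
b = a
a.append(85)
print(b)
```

Key concept: basic list aliasing.
Step by step:
`a = [9, 4, 6]` → a = [9, 4, 6]
`b = a` → b = [9, 4, 6] (same object as a)
`a.append(85)` → a = [9, 4, 6, 85] (same object as b); b = [9, 4, 6, 85] (same object as a)
`print(b)` → prints [9, 4, 6, 85]

Answer: [9, 4, 6, 85]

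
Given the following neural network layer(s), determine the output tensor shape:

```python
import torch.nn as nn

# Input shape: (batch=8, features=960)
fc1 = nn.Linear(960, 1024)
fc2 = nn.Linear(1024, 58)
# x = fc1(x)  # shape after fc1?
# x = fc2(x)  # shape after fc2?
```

Input: (8, 960) -> after fc1: (8, 1024) -> Output: (8, 58)

Answer: (8, 58)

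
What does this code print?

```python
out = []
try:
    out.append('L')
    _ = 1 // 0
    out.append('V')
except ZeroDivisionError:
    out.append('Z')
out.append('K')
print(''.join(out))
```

Execution trace: 'L' (try body) → 'Z' (except ZeroDivisionError) → 'K' (after the try/except). Output: LZK

Answer: LZK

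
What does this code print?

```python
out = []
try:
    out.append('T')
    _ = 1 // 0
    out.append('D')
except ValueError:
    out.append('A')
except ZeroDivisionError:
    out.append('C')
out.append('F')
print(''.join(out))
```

Execution trace: 'T' (try body) → 'C' (except ZeroDivisionError) → 'F' (after the try/except). Output: TCF

Answer: TCF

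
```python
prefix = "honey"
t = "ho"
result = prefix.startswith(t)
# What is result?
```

Trace:
`prefix = "honey"` → prefix = 'honey'
`t = "ho"` → t = 'ho'
`result = prefix.startswith(t)` → result = True
So result = True

Answer: True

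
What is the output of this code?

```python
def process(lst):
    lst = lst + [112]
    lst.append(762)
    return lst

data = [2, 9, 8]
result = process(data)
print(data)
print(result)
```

Key concept: rebinding parameter vs mutation.
Step by step:
`data = [2, 9, 8]` → data = [2, 9, 8]
`result = process(data)` → result = [2, 9, 8, 112, 762]
`print(data)` → prints [2, 9, 8]
`print(result)` → prints [2, 9, 8, 112, 762]

Answer:
[2, 9, 8]
[2, 9, 8, 112, 762]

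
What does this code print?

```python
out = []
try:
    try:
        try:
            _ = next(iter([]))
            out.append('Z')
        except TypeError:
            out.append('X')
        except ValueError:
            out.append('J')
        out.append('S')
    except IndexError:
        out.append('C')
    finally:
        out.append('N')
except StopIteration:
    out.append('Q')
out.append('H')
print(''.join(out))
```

Execution trace: 'N' (finally) → 'Q' (outer except StopIteration) → 'H' (after the try/except). Output: NQH

Answer: NQH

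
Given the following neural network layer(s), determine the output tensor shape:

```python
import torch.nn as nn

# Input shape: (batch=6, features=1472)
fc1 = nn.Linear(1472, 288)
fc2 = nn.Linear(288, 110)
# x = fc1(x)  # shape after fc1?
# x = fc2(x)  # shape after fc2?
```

Input: (6, 1472) -> after fc1: (6, 288) -> Output: (6, 110)

Answer: (6, 110)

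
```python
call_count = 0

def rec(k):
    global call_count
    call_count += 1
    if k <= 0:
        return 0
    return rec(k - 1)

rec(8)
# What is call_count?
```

Linear recursion stepping by 1: 9 calls from k=8 down to ≤0.

Answer: 9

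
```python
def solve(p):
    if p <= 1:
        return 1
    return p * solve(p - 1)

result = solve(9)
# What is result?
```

solve(9) = 9 * 8 * 7 * 6 * 5 * 4 * 3 * 2 * 1 = 362880

Answer: 362880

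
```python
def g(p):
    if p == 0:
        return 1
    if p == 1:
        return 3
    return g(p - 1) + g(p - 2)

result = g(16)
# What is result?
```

Build up from base cases: g(0)=1, g(1)=3, g(2)=4, g(3)=7, g(4)=11, g(5)=18, g(6)=29, ..., g(16)=3571

Answer: 3571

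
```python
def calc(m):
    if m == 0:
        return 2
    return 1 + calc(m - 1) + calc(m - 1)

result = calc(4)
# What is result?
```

calc(m) = 1 + 2·calc(m-1), calc(0)=2. Closed form: (2+1)·2^4 - 1 = 47.

Answer: 47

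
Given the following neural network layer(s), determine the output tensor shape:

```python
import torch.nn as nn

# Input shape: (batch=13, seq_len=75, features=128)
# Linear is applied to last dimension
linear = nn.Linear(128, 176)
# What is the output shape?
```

Input: (13, 75, 128) -> Output: (13, 75, 176)

Answer: (13, 75, 176)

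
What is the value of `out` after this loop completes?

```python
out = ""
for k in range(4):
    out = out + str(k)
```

Concatenate digits 0 to 3
`out` takes the values: "" → "0" → "01" → "012" → "0123"

Answer: "0123"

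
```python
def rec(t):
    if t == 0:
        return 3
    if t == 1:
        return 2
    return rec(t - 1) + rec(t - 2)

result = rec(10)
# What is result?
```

Build up from base cases: rec(0)=3, rec(1)=2, rec(2)=5, rec(3)=7, rec(4)=12, rec(5)=19, rec(6)=31, ..., rec(10)=212

Answer: 212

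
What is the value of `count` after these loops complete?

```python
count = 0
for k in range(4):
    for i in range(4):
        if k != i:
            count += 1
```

4² - 4 (exclude diagonal)
`count` takes the values: 0 → 1 → 2 → 3 → 4 → 5 → 6 → 7 → 8 → 9 → 10 → 11 → 12

Answer: 12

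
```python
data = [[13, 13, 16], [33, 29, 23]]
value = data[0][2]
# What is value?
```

Trace:
`data = [[13, 13, 16], [33, 29, 23]]` → data = [[13, 13, 16], [33, 29, 23]]
`value = data[0][2]` → value = 16
So value = 16

Answer: 16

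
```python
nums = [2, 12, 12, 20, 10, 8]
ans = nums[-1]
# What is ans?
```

Trace:
`nums = [2, 12, 12, 20, 10, 8]` → nums = [2, 12, 12, 20, 10, 8]
`ans = nums[-1]` → ans = 8
So ans = 8

Answer: 8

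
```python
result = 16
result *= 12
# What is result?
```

Trace:
`result = 16` → result = 16
`result *= 12` → result = 192
So result = 192

Answer: 192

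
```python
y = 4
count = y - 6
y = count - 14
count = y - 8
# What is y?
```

Trace:
`y = 4` → y = 4
`count = y - 6` → count = -2
`y = count - 14` → y = -16
`count = y - 8` → count = -24
So y = -16

Answer: -16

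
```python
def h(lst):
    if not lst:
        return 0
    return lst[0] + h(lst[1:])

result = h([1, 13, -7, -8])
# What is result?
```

1 + 13 + (-7) + (-8) + 0 = -1

Answer: -1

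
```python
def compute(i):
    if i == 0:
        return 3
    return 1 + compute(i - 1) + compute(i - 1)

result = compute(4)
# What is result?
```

compute(i) = 1 + 2·compute(i-1), compute(0)=3. Closed form: (3+1)·2^4 - 1 = 63.

Answer: 63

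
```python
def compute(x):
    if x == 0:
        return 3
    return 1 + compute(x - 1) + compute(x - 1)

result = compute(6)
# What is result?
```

compute(x) = 1 + 2·compute(x-1), compute(0)=3. Closed form: (3+1)·2^6 - 1 = 255.

Answer: 255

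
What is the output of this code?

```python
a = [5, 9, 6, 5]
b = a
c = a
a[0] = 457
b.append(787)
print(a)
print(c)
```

Key concept: multiple aliases.
Step by step:
`a = [5, 9, 6, 5]` → a = [5, 9, 6, 5]
`b = a` → b = [5, 9, 6, 5] (same object as a)
`c = a` → c = [5, 9, 6, 5] (same object as a, b)
`a[0] = 457` → a = [457, 9, 6, 5] (same object as b, c); b = [457, 9, 6, 5] (same object as a, c); c = [457, 9, 6, 5] (same object as a, b)
`b.append(787)` → a = [457, 9, 6, 5, 787] (same object as b, c); b = [457, 9, 6, 5, 787] (same object as a, c); c = [457, 9, 6, 5, 787] (same object as a, b)
`print(a)` → prints [457, 9, 6, 5, 787]
`print(c)` → prints [457, 9, 6, 5, 787]

Answer:
[457, 9, 6, 5, 787]
[457, 9, 6, 5, 787]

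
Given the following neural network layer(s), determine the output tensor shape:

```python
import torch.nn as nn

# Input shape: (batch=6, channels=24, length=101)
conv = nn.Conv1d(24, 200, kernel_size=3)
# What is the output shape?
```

Input: (6, 24, 101) -> Output: (6, 200, 99)

Answer: (6, 200, 99)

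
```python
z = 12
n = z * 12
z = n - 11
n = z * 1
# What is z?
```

Trace:
`z = 12` → z = 12
`n = z * 12` → n = 144
`z = n - 11` → z = 133
`n = z * 1` → n = 133
So z = 133

Answer: 133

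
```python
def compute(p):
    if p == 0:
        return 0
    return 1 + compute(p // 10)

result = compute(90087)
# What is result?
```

Count of digits of 90087: 5

Answer: 5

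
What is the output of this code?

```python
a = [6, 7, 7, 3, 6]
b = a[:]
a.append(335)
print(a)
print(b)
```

Key concept: slice [:] creates copy.
Step by step:
`a = [6, 7, 7, 3, 6]` → a = [6, 7, 7, 3, 6]
`b = a[:]` → b = [6, 7, 7, 3, 6]
`a.append(335)` → a = [6, 7, 7, 3, 6, 335]
`print(a)` → prints [6, 7, 7, 3, 6, 335]
`print(b)` → prints [6, 7, 7, 3, 6]

Answer:
[6, 7, 7, 3, 6, 335]
[6, 7, 7, 3, 6]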